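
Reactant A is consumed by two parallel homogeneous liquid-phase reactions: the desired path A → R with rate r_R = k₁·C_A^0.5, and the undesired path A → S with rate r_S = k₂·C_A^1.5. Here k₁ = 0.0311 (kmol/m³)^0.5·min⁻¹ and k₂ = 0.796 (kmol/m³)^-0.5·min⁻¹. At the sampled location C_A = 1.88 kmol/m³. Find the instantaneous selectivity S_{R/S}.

S_{R/S} = r_R/r_S = (k₁·C_A^0.5)/(k₂·C_A^1.5) = (k₁/k₂)·C_A⁻¹.
= (0.0311×1.880^0.5) / (0.796×1.880^1.5) = 0.04264/2.052 = 0.0208.
The undesired path is higher order in A, so low C_A (CSTR or dilute feed) favours R.

0.0208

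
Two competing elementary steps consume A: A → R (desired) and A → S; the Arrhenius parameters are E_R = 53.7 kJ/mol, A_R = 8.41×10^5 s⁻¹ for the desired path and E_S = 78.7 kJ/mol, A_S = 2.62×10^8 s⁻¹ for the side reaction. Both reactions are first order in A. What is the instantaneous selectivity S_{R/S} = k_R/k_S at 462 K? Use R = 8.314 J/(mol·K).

k_R/k_S = (A_R/A_S)·exp[−(E_R−E_S)/(RT)] = (A_R/A_S)·exp[(E_S−E_R)/(RT)].
(E_S−E_R)/(RT) = (78.7−53.7)×10³/(8.314×462) = 25000/3841 = 6.509.
k_R/k_S = (8.41×10^5/2.62×10^8)·exp(6.509) = 0.003210 × 670.9 = 2.15.
Since E_R < E_S, lowering the temperature improves selectivity toward R.

2.15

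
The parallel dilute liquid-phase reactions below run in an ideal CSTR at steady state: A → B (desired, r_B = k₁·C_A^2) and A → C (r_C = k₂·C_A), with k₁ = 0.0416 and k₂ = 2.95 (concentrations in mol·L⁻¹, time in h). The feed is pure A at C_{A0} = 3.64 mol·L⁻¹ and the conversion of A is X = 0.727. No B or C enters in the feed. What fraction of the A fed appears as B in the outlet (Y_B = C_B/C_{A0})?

0.0100

Exit C_A = C_{A0}(1−X) = 3.64×0.273 = 0.9937 mol·L⁻¹.
In a CSTR the entire volume is at exit conditions, so r_B = 0.0416×0.9937^2 = 0.04108 and r_C = 2.95×0.9937 = 2.931.
Fraction of consumed A going to B: r_B/(r_B+r_C) = 0.01382.
C_B = 0.01382·C_{A0}·X = 0.01382×3.64×0.727 = 0.0366 mol·L⁻¹; Y_B = C_B/C_{A0} = 0.0100.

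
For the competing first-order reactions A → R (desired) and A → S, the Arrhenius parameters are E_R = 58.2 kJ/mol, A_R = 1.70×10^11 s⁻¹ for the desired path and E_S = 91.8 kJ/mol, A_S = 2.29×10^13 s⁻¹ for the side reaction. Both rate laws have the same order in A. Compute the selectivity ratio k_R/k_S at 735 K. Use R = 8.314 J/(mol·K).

1.81

Since both paths have the same order in A, the concentration cancels and S_{R/S} = k_R/k_S = (A_R/A_S)·exp[(E_S−E_R)/(RT)].
(E_S−E_R)/(RT) = (91.8−58.2)×10³/(8.314×735) = 33600/6111 = 5.498.
k_R/k_S = (1.70×10^11/2.29×10^13)·exp(5.498) = 0.007424 × 244.3 = 1.81.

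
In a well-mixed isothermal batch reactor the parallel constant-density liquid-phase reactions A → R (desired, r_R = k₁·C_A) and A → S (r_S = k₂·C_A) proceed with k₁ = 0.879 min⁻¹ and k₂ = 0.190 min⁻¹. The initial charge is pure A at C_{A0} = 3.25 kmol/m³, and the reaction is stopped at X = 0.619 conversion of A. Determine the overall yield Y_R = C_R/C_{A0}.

C_A = C_{A0}(1−X) = 1.238 kmol/m³.
Both paths are first order in A, so the instantaneous fraction to R is constant: dC_R/d(−C_A) = k₁/(k₁+k₂) = 0.8223.
C_R = 0.8223·(C_{A0}−C_A) = 0.8223×2.012 = 1.65 kmol/m³.
Y_R = C_R/C_{A0} = 1.654/3.25 = 0.509.

0.509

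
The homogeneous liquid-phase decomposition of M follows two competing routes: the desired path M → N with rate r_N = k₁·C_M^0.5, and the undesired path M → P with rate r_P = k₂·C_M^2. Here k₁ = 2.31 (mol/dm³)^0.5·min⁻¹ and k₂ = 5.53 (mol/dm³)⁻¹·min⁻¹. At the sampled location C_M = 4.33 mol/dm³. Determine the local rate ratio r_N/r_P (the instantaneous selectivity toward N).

0.0464

S_{N/P} = r_N/r_P = (k₁·C_M^0.5)/(k₂·C_M^2) = (k₁/k₂)·C_M^-1.5.
= (2.31×4.330^0.5) / (5.53×4.330^2) = 4.807/103.7 = 0.0464.
The undesired path is higher order in M, so low C_M (CSTR or dilute feed) favours N.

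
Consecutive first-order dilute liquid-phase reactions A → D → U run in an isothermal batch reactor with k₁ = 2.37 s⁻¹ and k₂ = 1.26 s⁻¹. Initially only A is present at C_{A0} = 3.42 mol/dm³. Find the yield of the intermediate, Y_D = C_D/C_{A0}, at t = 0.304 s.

The intermediate concentration in a first-order A→B→C sequence is C_D = k₁C_{A0}(e^(−k₁t) − e^(−k₂t))/(k₂−k₁).
e^(−k₁t) = e^(−2.37×0.304) = e^(−0.7205) = 0.4865; e^(−k₂t) = e^(−0.3830) = 0.6818.
C_D = 2.37×3.42/(1.26−2.37) × (0.4865−0.6818) = (-7.302)×(-0.1953) = 1.426 mol/dm³.
Y_D = C_D/C_{A0} = 1.426/3.42 = 0.417.

0.417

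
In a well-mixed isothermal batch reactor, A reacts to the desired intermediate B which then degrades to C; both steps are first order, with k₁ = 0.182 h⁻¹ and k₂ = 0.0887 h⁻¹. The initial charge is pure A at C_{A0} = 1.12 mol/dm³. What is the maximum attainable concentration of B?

0.566 mol/dm³

Evaluating C_B at t_opt = ln(k₂/k₁)/(k₂−k₁) gives C_{B,max}/C_{A0} = (k₁/k₂)^[k₂/(k₂−k₁)].
= (0.182/0.0887)^(0.0887/(0.0887−0.182)) = (2.052)^(-0.9507) = 0.5049.
C_{B,max} = 0.5049×1.12 = 0.566 mol/dm³.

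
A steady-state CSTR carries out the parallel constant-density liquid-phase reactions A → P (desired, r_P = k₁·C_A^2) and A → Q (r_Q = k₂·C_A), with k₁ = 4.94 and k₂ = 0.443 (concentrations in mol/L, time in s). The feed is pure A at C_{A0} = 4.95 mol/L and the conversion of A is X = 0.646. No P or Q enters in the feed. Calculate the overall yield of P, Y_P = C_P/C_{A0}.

Exit C_A = C_{A0}(1−X) = 4.95×0.354 = 1.752 mol/L.
Rates in a CSTR are evaluated at the outlet concentration: r_P = 4.94×1.752^2 = 15.17, r_Q = 0.443×1.752 = 0.7763.
Fraction of consumed A going to P: r_P/(r_P+r_Q) = 0.9513.
C_P = 0.9513·C_{A0}·X = 0.9513×4.95×0.646 = 3.04 mol/L; Y_P = C_P/C_{A0} = 0.615.

0.615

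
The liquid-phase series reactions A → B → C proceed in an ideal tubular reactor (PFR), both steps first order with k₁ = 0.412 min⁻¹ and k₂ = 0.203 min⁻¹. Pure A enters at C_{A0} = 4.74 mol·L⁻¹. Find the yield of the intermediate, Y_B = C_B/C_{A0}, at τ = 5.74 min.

0.430

The intermediate concentration in a first-order A→B→C sequence is C_B = k₁C_{A0}(e^(−k₁τ) − e^(−k₂τ))/(k₂−k₁).
e^(−k₁τ) = e^(−0.412×5.74) = e^(−2.365) = 0.09396; e^(−k₂τ) = e^(−1.165) = 0.3119.
C_B = 0.412×4.74/(0.203−0.412) × (0.09396−0.3119) = (-9.344)×(-0.2179) = 2.036 mol·L⁻¹.
Y_B = C_B/C_{A0} = 2.036/4.74 = 0.430.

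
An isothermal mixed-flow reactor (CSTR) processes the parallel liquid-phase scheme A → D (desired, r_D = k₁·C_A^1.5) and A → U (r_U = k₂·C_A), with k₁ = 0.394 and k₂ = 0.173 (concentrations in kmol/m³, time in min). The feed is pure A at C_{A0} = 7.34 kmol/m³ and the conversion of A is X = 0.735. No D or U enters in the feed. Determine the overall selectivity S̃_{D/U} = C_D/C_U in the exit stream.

3.18

Exit C_A = C_{A0}(1−X) = 7.34×0.265 = 1.945 kmol/m³.
Rates in a CSTR are evaluated at the outlet concentration: r_D = 0.394×1.945^1.5 = 1.069, r_U = 0.173×1.945 = 0.3365.
Overall selectivity = C_D/C_U = r_Dτ/(r_Uτ) = r_D/r_U = 3.18.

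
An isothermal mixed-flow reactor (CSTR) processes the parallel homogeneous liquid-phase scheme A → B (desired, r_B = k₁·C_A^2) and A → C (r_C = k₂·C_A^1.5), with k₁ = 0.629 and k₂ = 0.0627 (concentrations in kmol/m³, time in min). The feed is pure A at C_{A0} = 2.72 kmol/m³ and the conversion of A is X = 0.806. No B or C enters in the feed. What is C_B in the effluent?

1.93 kmol/m³

Exit C_A = C_{A0}(1−X) = 2.72×0.194 = 0.5277 kmol/m³.
In a CSTR the entire volume is at exit conditions, so r_B = 0.629×0.5277^2 = 0.1751 and r_C = 0.0627×0.5277^1.5 = 0.02403.
Fraction of consumed A going to B: r_B/(r_B+r_C) = 0.8793.
C_B = 0.8793·C_{A0}·X = 0.8793×2.72×0.806 = 1.93 kmol/m³.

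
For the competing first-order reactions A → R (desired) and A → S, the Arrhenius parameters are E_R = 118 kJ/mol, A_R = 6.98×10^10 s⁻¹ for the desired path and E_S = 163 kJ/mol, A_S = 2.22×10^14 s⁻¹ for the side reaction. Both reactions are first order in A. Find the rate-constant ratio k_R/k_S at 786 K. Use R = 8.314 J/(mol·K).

k_R/k_S = (A_R/A_S)·exp[−(E_R−E_S)/(RT)] = (A_R/A_S)·exp[(E_S−E_R)/(RT)].
(E_S−E_R)/(RT) = (163−118)×10³/(8.314×786) = 45000/6535 = 6.886.
k_R/k_S = (6.98×10^10/2.22×10^14)·exp(6.886) = 3.144×10^-4 × 978.7 = 0.308.
Since E_R < E_S, lowering the temperature improves selectivity toward R.

0.308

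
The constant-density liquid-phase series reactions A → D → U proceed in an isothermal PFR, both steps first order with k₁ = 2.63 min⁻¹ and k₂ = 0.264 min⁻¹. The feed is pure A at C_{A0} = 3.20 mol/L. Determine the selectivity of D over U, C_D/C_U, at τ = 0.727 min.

7.61

The intermediate concentration in a first-order A→B→C sequence is C_D = k₁C_{A0}(e^(−k₁τ) − e^(−k₂τ))/(k₂−k₁).
e^(−k₁τ) = e^(−2.63×0.727) = e^(−1.912) = 0.1478; e^(−k₂τ) = e^(−0.1919) = 0.8254.
C_D = 2.63×3.20/(0.264−2.63) × (0.1478−0.8254) = (-3.557)×(-0.6776) = 2.410 mol/L.
C_A = C_{A0}e^(−k₁τ) = 0.4729 mol/L, so C_U = C_{A0}−C_A−C_D = 0.3169 mol/L; C_D/C_U = 7.61.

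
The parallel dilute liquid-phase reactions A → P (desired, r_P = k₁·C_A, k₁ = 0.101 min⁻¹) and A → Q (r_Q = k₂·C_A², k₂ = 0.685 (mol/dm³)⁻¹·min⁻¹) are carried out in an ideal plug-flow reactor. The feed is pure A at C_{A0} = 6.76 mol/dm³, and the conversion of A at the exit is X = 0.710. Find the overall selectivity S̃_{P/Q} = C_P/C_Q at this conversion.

0.0378

C_A = C_{A0}(1−X) = 1.960 mol/dm³.
Along a PFR/batch, dC_P/dC_A = −r_P/(r_P+r_Q) = −k₁/(k₁+k₂·C_A).
Integrating from C_{A0} to C_A: C_P = (0.101/0.685)·ln[(0.101+0.685·6.76)/(0.101+0.685·1.96)] = 0.1474·ln(4.732/1.444) = 0.1750 mol/dm³.
C_Q = (C_{A0}−C_A)−C_P = 4.625 mol/dm³; S̃_{P/Q} = 0.1750/4.625 = 0.0378.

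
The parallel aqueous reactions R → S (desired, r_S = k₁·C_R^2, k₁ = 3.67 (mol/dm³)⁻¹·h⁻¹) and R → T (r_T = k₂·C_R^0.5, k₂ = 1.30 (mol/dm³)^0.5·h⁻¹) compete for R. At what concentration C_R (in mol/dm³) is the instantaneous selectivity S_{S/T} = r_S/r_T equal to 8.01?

2.00 mol/dm³

S_{S/T} = (k₁/k₂)·C_R^1.5 ⇒ C_R = (S·k₂/k₁)^(1/1.5).
= (8.01×1.30/3.67)^(0.6667) = (2.837)^(0.6667) = 2.00 mol/dm³.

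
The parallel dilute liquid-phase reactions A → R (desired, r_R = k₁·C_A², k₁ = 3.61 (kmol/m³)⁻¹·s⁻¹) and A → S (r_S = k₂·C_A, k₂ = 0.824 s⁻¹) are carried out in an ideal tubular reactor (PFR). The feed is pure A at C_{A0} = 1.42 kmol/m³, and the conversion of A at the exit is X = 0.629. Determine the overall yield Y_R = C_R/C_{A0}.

0.504

C_A = C_{A0}(1−X) = 0.5268 kmol/m³.
Along a PFR/batch, dC_S/dC_A = −r_S/(r_R+r_S) = −k₂/(k₂+k₁·C_A).
Integrating from C_{A0} to C_A: C_S = (0.824/3.61)·ln[(0.824+3.61·1.42)/(0.824+3.61·0.527)] = 0.2283·ln(5.950/2.726) = 0.1782 kmol/m³.
Then C_R = (C_{A0}−C_A) − C_S = 0.8932 − 0.1782 = 0.7150 kmol/m³.
Y_R = C_R/C_{A0} = 0.7150/1.42 = 0.504.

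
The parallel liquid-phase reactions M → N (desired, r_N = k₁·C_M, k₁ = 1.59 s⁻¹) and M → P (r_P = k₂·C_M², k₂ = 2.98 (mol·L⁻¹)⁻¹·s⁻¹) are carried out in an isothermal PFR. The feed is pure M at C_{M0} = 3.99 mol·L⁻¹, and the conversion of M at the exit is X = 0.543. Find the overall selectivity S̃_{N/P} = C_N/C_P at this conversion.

C_M = C_{M0}(1−X) = 1.823 mol·L⁻¹.
Along a PFR/batch, dC_N/dC_M = −r_N/(r_N+r_P) = −k₁/(k₁+k₂·C_M).
Integrating from C_{M0} to C_M: C_N = (1.59/2.98)·ln[(1.59+2.98·3.99)/(1.59+2.98·1.82)] = 0.5336·ln(13.48/7.024) = 0.3478 mol·L⁻¹.
C_P = (C_{M0}−C_M)−C_N = 1.819 mol·L⁻¹; S̃_{N/P} = 0.3478/1.819 = 0.191.

0.191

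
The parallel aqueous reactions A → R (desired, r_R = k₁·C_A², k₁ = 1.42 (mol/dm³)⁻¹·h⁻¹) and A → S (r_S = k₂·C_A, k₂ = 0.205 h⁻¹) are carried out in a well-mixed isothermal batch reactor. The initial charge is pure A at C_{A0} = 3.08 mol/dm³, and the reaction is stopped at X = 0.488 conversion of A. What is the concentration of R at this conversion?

C_A = C_{A0}(1−X) = 1.577 mol/dm³.
Along a PFR/batch, dC_S/dC_A = −r_S/(r_R+r_S) = −k₂/(k₂+k₁·C_A).
Integrating from C_{A0} to C_A: C_S = (0.205/1.42)·ln[(0.205+1.42·3.08)/(0.205+1.42·1.58)] = 0.1444·ln(4.579/2.444) = 0.09061 mol/dm³.
Then C_R = (C_{A0}−C_A) − C_S = 1.503 − 0.09061 = 1.412 mol/dm³.

1.41 mol/dm³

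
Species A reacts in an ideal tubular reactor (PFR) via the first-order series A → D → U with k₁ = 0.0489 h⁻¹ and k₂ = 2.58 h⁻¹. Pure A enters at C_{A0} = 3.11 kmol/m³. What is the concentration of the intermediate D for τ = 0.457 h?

0.0403 kmol/m³

The intermediate concentration in a first-order A→B→C sequence is C_D = k₁C_{A0}(e^(−k₁τ) − e^(−k₂τ))/(k₂−k₁).
e^(−k₁τ) = e^(−0.0489×0.457) = e^(−0.02235) = 0.9779; e^(−k₂τ) = e^(−1.179) = 0.3076.
C_D = 0.0489×3.11/(2.58−0.0489) × (0.9779−0.3076) = 0.06008×0.6703 = 0.04028 kmol/m³.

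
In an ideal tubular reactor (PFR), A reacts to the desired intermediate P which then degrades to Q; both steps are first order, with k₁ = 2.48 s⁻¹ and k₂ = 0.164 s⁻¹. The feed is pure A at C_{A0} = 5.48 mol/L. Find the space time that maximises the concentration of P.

For first-order series the maximum of C_P occurs at τ_opt = ln(k₂/k₁)/(k₂−k₁).
= ln(0.164/2.48)/(0.164−2.48) = ln(0.06613)/-2.316 = -2.716/-2.316 = 1.17 s.

1.17 s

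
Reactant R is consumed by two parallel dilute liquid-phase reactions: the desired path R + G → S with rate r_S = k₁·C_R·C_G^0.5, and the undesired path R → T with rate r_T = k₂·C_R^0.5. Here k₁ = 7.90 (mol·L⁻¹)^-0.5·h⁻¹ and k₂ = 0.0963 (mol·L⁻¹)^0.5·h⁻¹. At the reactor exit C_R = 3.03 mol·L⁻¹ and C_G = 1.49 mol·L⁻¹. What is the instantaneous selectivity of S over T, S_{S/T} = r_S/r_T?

174

S_{S/T} = r_S/r_T = (k₁·C_R·C_G^0.5)/(k₂·C_R^0.5) = (k₁/k₂)·C_R^0.5·C_G^0.5.
= (7.90×3.030×1.490^0.5) / (0.0963×3.030^0.5) = 29.22/0.1676 = 174.
Since the desired path is higher order in R, keeping C_R high (PFR or concentrated feed) favours S.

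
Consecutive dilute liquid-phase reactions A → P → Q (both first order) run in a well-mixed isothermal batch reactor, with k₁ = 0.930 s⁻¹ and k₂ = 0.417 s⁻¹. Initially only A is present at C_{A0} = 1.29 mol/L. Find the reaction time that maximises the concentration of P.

1.56 s

Setting dC_P/dt = 0 gives t_opt = ln(k₂/k₁)/(k₂−k₁).
= ln(0.417/0.930)/(0.417−0.930) = ln(0.4484)/-0.5130 = -0.8021/-0.5130 = 1.56 s.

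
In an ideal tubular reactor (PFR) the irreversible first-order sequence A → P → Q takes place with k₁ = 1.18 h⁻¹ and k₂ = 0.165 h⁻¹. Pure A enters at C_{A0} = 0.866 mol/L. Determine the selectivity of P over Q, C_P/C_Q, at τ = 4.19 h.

1.37

Solving the coupled first-order balances gives C_P(τ) = [k₁/(k₂−k₁)]·C_{A0}·(e^(−k₁τ) − e^(−k₂τ)).
e^(−k₁τ) = e^(−1.18×4.19) = e^(−4.944) = 0.007125; e^(−k₂τ) = e^(−0.6914) = 0.5009.
C_P = 1.18×0.866/(0.165−1.18) × (0.007125−0.5009) = (-1.007)×(-0.4938) = 0.4971 mol/L.
C_A = C_{A0}e^(−k₁τ) = 0.006170 mol/L, so C_Q = C_{A0}−C_A−C_P = 0.3627 mol/L; C_P/C_Q = 1.37.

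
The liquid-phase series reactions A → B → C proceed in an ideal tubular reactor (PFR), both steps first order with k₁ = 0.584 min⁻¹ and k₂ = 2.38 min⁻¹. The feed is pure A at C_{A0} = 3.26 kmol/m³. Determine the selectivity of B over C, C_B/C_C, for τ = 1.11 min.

The intermediate concentration in a first-order A→B→C sequence is C_B = k₁C_{A0}(e^(−k₁τ) − e^(−k₂τ))/(k₂−k₁).
e^(−k₁τ) = e^(−0.584×1.11) = e^(−0.6482) = 0.5230; e^(−k₂τ) = e^(−2.642) = 0.07123.
C_B = 0.584×3.26/(2.38−0.584) × (0.5230−0.07123) = 1.060×0.4517 = 0.4789 kmol/m³.
C_A = C_{A0}e^(−k₁τ) = 1.705 kmol/m³, so C_C = C_{A0}−C_A−C_B = 1.076 kmol/m³; C_B/C_C = 0.445.

0.445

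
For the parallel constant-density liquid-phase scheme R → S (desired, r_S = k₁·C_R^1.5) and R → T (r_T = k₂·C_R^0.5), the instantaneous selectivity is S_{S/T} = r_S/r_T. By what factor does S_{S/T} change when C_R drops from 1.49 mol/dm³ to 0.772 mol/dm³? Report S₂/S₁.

0.518

S_{S/T} = (k₁/k₂)·C_R, so S₂/S₁ = (C_{R,2}/C_{R,1}).
= 0.772/1.49 = 0.518.
Selectivity toward S falls as C_R falls — high-concentration operation is favoured.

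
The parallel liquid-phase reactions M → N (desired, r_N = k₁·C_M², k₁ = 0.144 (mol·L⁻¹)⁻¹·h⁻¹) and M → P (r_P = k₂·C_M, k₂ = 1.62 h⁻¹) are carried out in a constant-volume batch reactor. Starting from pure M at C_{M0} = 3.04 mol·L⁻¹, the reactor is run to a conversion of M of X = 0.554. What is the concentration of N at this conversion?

C_M = C_{M0}(1−X) = 1.356 mol·L⁻¹.
Along a PFR/batch, dC_P/dC_M = −r_P/(r_N+r_P) = −k₂/(k₂+k₁·C_M).
Integrating from C_{M0} to C_M: C_P = (1.62/0.144)·ln[(1.62+0.144·3.04)/(1.62+0.144·1.36)] = 11.25·ln(2.058/1.815) = 1.411 mol·L⁻¹.
Then C_N = (C_{M0}−C_M) − C_P = 1.684 − 1.411 = 0.2734 mol·L⁻¹.

0.273 mol·L⁻¹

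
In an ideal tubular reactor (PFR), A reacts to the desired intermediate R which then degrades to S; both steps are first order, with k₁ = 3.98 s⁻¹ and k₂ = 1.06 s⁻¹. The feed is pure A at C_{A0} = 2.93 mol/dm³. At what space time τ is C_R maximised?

0.453 s

For first-order series the maximum of C_R occurs at τ_opt = ln(k₂/k₁)/(k₂−k₁).
= ln(1.06/3.98)/(1.06−3.98) = ln(0.2663)/-2.920 = -1.323/-2.920 = 0.453 s.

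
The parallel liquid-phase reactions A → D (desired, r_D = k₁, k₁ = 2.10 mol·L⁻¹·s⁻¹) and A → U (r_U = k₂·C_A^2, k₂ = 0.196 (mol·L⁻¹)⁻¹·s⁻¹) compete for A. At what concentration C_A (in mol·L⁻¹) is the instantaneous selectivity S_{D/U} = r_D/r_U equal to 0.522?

4.53 mol·L⁻¹

S_{D/U} = (k₁/k₂)·C_A^-2 ⇒ C_A = (S·k₂/k₁)^(-0.5).
= (0.522×0.196/2.10)^(-0.5) = (0.04872)^(-0.5) = 4.53 mol·L⁻¹.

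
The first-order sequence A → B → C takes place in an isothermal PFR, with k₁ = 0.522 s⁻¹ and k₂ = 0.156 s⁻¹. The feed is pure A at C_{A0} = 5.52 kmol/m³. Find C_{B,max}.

For a first-order series the maximum intermediate yield is C_{B,max}/C_{A0} = (k₁/k₂)^[k₂/(k₂−k₁)].
= (0.522/0.156)^(0.156/(0.156−0.522)) = (3.346)^(-0.4262) = 0.5976.
C_{B,max} = 0.5976×5.52 = 3.30 kmol/m³.

3.30 kmol/m³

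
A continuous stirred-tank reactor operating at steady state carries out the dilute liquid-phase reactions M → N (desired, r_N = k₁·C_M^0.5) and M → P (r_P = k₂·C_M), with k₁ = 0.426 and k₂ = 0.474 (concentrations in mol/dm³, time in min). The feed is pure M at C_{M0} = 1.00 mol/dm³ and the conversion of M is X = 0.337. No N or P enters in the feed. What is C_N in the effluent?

Exit C_M = C_{M0}(1−X) = 1.00×0.663 = 0.6630 mol/dm³.
In a CSTR the entire volume is at exit conditions, so r_N = 0.426×0.6630^0.5 = 0.3469 and r_P = 0.474×0.6630 = 0.3143.
Fraction of consumed M going to N: r_N/(r_N+r_P) = 0.5247.
C_N = 0.5247·C_{M0}·X = 0.5247×1.00×0.337 = 0.177 mol/dm³.

0.177 mol/dm³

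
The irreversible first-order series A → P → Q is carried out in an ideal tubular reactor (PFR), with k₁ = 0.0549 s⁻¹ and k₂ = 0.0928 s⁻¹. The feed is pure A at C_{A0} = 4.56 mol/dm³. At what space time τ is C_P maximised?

The intermediate peaks when r₁ = r₂, i.e. k₁e^(−k₁τ) = k₂e^(−k₂τ), giving τ_opt = ln(k₂/k₁)/(k₂−k₁).
= ln(0.0928/0.0549)/(0.0928−0.0549) = ln(1.690)/0.03790 = 0.5249/0.03790 = 13.9 s.

13.9 s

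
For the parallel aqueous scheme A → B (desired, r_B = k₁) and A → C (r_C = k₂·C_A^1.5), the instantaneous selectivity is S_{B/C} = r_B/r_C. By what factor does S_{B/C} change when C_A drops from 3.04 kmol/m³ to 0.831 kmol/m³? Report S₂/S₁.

7.00

S_{B/C} = (k₁/k₂)·C_A^-1.5, so S₂/S₁ = (C_{A,2}/C_{A,1})^-1.5.
= (0.831/3.04)^(-1.5) = (0.2734)^(-1.5) = 7.00.
Selectivity toward B rises as C_A falls — low-concentration operation is favoured.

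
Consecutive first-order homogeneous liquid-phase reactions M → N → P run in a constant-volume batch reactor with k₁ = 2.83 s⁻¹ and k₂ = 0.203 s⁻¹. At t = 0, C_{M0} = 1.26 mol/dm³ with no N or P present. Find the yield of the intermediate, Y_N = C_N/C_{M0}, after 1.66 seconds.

0.759

Solving the coupled first-order balances gives C_N(t) = [k₁/(k₂−k₁)]·C_{M0}·(e^(−k₁t) − e^(−k₂t)).
e^(−k₁t) = e^(−2.83×1.66) = e^(−4.698) = 0.009115; e^(−k₂t) = e^(−0.3370) = 0.7139.
C_N = 2.83×1.26/(0.203−2.83) × (0.009115−0.7139) = (-1.357)×(-0.7048) = 0.9567 mol/dm³.
Y_N = C_N/C_{M0} = 0.9567/1.26 = 0.759.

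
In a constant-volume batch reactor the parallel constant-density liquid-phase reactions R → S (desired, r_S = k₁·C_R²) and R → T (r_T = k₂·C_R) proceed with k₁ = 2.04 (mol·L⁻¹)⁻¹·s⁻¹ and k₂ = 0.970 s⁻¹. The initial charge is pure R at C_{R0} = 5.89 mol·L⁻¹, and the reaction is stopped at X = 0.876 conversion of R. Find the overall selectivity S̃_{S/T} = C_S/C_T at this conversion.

C_R = C_{R0}(1−X) = 0.7304 mol·L⁻¹.
Along a PFR/batch, dC_T/dC_R = −r_T/(r_S+r_T) = −k₂/(k₂+k₁·C_R).
Integrating from C_{R0} to C_R: C_T = (0.970/2.04)·ln[(0.970+2.04·5.89)/(0.970+2.04·0.730)] = 0.4755·ln(12.99/2.460) = 0.7911 mol·L⁻¹.
Then C_S = (C_{R0}−C_R) − C_T = 5.160 − 0.7911 = 4.369 mol·L⁻¹.
S̃_{S/T} = C_S/C_T = 4.369/0.7911 = 5.52.

5.52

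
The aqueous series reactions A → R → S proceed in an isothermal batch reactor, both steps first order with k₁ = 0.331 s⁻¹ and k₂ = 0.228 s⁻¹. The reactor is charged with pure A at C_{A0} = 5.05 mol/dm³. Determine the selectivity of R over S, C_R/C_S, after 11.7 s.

Solving the coupled first-order balances gives C_R(t) = [k₁/(k₂−k₁)]·C_{A0}·(e^(−k₁t) − e^(−k₂t)).
e^(−k₁t) = e^(−0.331×11.7) = e^(−3.873) = 0.02080; e^(−k₂t) = e^(−2.668) = 0.06942.
C_R = 0.331×5.05/(0.228−0.331) × (0.02080−0.06942) = (-16.23)×(-0.04862) = 0.7890 mol/dm³.
C_A = C_{A0}e^(−k₁t) = 0.1051 mol/dm³, so C_S = C_{A0}−C_A−C_R = 4.156 mol/dm³; C_R/C_S = 0.190.

0.190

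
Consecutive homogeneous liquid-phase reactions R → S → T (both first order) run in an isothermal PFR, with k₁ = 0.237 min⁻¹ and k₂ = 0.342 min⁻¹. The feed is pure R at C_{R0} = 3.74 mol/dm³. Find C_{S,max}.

At the optimum, C_{S,max}/C_{R0} = (k₁/k₂)^[k₂/(k₂−k₁)].
= (0.237/0.342)^(0.342/(0.342−0.237)) = (0.6930)^(3.257) = 0.3028.
C_{S,max} = 0.3028×3.74 = 1.13 mol/dm³.

1.13 mol/dm³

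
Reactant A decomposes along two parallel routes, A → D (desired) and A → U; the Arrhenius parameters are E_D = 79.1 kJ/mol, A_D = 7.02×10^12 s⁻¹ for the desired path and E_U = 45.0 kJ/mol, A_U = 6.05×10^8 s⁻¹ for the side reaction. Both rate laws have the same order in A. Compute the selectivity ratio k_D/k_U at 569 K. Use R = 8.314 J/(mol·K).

k_D/k_U = (A_D/A_U)·exp[−(E_D−E_U)/(RT)] = (A_D/A_U)·exp[(E_U−E_D)/(RT)].
(E_U−E_D)/(RT) = (45.0−79.1)×10³/(8.314×569) = -34100/4731 = -7.208.
k_D/k_U = (7.02×10^12/6.05×10^8)·exp(-7.208) = 11603 × 7.404×10^-4 = 8.59.

8.59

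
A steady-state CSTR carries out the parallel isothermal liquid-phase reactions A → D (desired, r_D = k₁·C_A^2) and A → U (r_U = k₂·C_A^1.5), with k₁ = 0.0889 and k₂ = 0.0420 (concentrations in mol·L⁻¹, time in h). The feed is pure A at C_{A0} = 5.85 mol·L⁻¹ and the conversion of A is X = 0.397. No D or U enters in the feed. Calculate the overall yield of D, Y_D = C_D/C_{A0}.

0.317

Exit C_A = C_{A0}(1−X) = 5.85×0.603 = 3.528 mol·L⁻¹.
In a CSTR the entire volume is at exit conditions, so r_D = 0.0889×3.528^2 = 1.106 and r_U = 0.0420×3.528^1.5 = 0.2783.
Fraction of consumed A going to D: r_D/(r_D+r_U) = 0.7990.
C_D = 0.7990·C_{A0}·X = 0.7990×5.85×0.397 = 1.86 mol·L⁻¹; Y_D = C_D/C_{A0} = 0.317.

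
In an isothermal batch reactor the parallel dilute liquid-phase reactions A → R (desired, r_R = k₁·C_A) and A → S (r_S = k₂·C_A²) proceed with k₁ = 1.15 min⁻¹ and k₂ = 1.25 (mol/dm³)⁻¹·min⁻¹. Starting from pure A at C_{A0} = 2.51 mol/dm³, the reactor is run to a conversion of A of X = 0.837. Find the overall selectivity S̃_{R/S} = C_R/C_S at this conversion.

C_A = C_{A0}(1−X) = 0.4091 mol/dm³.
Along a PFR/batch, dC_R/dC_A = −r_R/(r_R+r_S) = −k₁/(k₁+k₂·C_A).
Integrating from C_{A0} to C_A: C_R = (1.15/1.25)·ln[(1.15+1.25·2.51)/(1.15+1.25·0.409)] = 0.9200·ln(4.287/1.661) = 0.8722 mol/dm³.
C_S = (C_{A0}−C_A)−C_R = 1.229 mol/dm³; S̃_{R/S} = 0.8722/1.229 = 0.710.

0.710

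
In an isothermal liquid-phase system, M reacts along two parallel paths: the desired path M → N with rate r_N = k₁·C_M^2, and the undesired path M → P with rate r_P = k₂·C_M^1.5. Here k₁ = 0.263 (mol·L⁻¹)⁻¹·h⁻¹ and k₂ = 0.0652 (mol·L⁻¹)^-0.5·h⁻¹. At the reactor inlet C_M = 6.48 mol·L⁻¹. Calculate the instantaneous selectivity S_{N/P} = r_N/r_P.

10.3

S_{N/P} = r_N/r_P = (k₁·C_M^2)/(k₂·C_M^1.5) = (k₁/k₂)·C_M^0.5.
= (0.263×6.480^2) / (0.0652×6.480^1.5) = 11.04/1.075 = 10.3.
Since the desired path is higher order in M, keeping C_M high (PFR or concentrated feed) favours N.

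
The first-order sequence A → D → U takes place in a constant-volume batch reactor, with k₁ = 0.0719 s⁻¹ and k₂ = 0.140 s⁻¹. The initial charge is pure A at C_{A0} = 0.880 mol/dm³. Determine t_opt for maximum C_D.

The intermediate peaks when r₁ = r₂, i.e. k₁e^(−k₁t) = k₂e^(−k₂t), giving t_opt = ln(k₂/k₁)/(k₂−k₁).
= ln(0.140/0.0719)/(0.140−0.0719) = ln(1.947)/0.06810 = 0.6664/0.06810 = 9.79 s.

9.79 s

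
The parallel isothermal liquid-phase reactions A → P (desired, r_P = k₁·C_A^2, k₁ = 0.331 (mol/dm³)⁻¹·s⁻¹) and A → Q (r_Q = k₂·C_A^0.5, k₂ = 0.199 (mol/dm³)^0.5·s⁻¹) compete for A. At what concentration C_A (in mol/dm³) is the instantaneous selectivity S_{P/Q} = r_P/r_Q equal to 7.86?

S_{P/Q} = (k₁/k₂)·C_A^1.5 ⇒ C_A = (S·k₂/k₁)^(1/1.5).
= (7.86×0.199/0.331)^(0.6667) = (4.725)^(0.6667) = 2.82 mol/dm³.

2.82 mol/dm³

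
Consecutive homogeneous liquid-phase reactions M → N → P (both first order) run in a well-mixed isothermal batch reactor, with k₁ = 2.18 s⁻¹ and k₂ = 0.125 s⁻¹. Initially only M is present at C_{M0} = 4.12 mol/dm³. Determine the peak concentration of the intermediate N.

3.46 mol/dm³

For a first-order series the maximum intermediate yield is C_{N,max}/C_{M0} = (k₁/k₂)^[k₂/(k₂−k₁)].
= (2.18/0.125)^(0.125/(0.125−2.18)) = (17.44)^(-0.06083) = 0.8404.
C_{N,max} = 0.8404×4.12 = 3.46 mol/dm³.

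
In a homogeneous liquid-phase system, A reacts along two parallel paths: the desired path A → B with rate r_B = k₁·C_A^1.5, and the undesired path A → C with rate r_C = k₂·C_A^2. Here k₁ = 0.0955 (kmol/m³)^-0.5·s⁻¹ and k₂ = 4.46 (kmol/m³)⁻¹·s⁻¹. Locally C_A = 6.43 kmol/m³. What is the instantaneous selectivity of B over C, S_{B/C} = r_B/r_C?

S_{B/C} = r_B/r_C = (k₁·C_A^1.5)/(k₂·C_A^2) = (k₁/k₂)·C_A^-0.5.
= (0.0955×6.430^1.5) / (4.46×6.430^2) = 1.557/184.4 = 0.00844.

0.00844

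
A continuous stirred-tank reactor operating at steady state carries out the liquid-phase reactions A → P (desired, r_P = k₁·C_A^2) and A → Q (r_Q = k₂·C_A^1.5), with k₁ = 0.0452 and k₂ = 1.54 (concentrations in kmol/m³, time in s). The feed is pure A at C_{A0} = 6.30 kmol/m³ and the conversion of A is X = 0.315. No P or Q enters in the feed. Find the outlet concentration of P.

Exit C_A = C_{A0}(1−X) = 6.30×0.685 = 4.316 kmol/m³.
Rates in a CSTR are evaluated at the outlet concentration: r_P = 0.0452×4.316^2 = 0.8418, r_Q = 1.54×4.316^1.5 = 13.81.
Fraction of consumed A going to P: r_P/(r_P+r_Q) = 0.05747.
C_P = 0.05747·C_{A0}·X = 0.05747×6.30×0.315 = 0.114 kmol/m³.

0.114 kmol/m³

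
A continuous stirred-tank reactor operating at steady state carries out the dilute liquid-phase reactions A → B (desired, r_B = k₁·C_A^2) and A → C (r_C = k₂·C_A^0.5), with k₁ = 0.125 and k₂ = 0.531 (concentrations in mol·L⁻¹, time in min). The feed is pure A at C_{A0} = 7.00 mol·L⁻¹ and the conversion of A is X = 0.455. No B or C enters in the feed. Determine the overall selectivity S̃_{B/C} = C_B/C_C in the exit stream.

1.75

Exit C_A = C_{A0}(1−X) = 7.00×0.545 = 3.815 mol·L⁻¹.
Rates in a CSTR are evaluated at the outlet concentration: r_B = 0.125×3.815^2 = 1.819, r_C = 0.531×3.815^0.5 = 1.037.
Overall selectivity = C_B/C_C = r_Bτ/(r_Cτ) = r_B/r_C = 1.75.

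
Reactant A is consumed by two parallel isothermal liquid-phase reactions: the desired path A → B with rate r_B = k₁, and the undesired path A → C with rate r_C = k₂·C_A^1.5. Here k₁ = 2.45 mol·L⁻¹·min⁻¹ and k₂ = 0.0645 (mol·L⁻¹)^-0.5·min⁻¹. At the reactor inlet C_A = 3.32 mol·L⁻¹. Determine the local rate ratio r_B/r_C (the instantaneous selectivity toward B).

S_{B/C} = r_B/r_C = (k₁)/(k₂·C_A^1.5) = (k₁/k₂)·C_A^-1.5.
= (2.45) / (0.0645×3.320^1.5) = 2.450/0.3902 = 6.28.
The undesired path is higher order in A, so low C_A (CSTR or dilute feed) favours B.

6.28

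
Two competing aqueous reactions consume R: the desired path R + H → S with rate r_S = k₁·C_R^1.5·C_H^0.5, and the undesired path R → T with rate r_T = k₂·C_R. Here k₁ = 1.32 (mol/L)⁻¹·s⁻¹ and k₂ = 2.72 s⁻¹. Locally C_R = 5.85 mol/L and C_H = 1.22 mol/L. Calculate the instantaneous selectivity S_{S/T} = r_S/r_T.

S_{S/T} = r_S/r_T = (k₁·C_R^1.5·C_H^0.5)/(k₂·C_R) = (k₁/k₂)·C_R^0.5·C_H^0.5.
= (1.32×5.850^1.5×1.220^0.5) / (2.72×5.850) = 20.63/15.91 = 1.30.

1.30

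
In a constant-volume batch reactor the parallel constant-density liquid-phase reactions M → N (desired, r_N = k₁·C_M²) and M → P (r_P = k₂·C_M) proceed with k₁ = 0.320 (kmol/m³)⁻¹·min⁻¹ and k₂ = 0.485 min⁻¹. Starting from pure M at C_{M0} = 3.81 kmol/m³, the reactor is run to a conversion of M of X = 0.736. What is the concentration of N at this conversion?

1.67 kmol/m³

C_M = C_{M0}(1−X) = 1.006 kmol/m³.
Along a PFR/batch, dC_P/dC_M = −r_P/(r_N+r_P) = −k₂/(k₂+k₁·C_M).
Integrating from C_{M0} to C_M: C_P = (0.485/0.320)·ln[(0.485+0.320·3.81)/(0.485+0.320·1.01)] = 1.516·ln(1.704/0.8069) = 1.133 kmol/m³.
Then C_N = (C_{M0}−C_M) − C_P = 2.804 − 1.133 = 1.671 kmol/m³.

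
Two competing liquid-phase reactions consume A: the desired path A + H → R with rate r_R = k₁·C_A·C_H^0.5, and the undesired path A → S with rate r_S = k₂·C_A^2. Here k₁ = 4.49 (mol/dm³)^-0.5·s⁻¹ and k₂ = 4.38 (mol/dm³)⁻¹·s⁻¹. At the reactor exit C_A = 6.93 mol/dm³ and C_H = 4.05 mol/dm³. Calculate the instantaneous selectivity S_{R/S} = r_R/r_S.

S_{R/S} = r_R/r_S = (k₁·C_A·C_H^0.5)/(k₂·C_A^2) = (k₁/k₂)·C_A⁻¹·C_H^0.5.
= (4.49×6.930×4.050^0.5) / (4.38×6.930^2) = 62.62/210.3 = 0.298.
The undesired path is higher order in A, so low C_A (CSTR or dilute feed) favours R.

0.298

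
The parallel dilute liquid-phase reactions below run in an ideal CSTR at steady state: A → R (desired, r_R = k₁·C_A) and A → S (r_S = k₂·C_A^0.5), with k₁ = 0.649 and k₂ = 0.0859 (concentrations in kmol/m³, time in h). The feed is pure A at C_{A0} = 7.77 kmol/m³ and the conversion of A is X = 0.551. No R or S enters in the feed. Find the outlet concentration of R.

Exit C_A = C_{A0}(1−X) = 7.77×0.449 = 3.489 kmol/m³.
In a CSTR the entire volume is at exit conditions, so r_R = 0.649×3.489 = 2.264 and r_S = 0.0859×3.489^0.5 = 0.1604.
Fraction of consumed A going to R: r_R/(r_R+r_S) = 0.9338.
C_R = 0.9338·C_{A0}·X = 0.9338×7.77×0.551 = 4.00 kmol/m³.

4.00 kmol/m³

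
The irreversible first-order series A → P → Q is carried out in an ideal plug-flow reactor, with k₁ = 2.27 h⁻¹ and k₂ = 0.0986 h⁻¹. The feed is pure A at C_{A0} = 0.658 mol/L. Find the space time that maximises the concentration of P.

Setting dC_P/dτ = 0 gives τ_opt = ln(k₂/k₁)/(k₂−k₁).
= ln(0.0986/2.27)/(0.0986−2.27) = ln(0.04344)/-2.171 = -3.136/-2.171 = 1.44 h.

1.44 h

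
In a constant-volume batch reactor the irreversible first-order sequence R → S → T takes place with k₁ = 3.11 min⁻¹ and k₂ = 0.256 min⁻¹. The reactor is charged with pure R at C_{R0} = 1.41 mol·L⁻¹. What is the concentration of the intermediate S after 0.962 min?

Solving the coupled first-order balances gives C_S(t) = [k₁/(k₂−k₁)]·C_{R0}·(e^(−k₁t) − e^(−k₂t)).
e^(−k₁t) = e^(−3.11×0.962) = e^(−2.992) = 0.05020; e^(−k₂t) = e^(−0.2463) = 0.7817.
C_S = 3.11×1.41/(0.256−3.11) × (0.05020−0.7817) = (-1.536)×(-0.7315) = 1.124 mol·L⁻¹.

1.12 mol·L⁻¹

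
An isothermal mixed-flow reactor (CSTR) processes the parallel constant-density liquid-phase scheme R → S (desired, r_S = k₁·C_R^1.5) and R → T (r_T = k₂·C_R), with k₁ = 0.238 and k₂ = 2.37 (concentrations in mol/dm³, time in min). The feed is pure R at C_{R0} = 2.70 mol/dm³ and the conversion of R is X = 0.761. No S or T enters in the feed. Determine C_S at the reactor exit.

0.153 mol/dm³

Exit C_R = C_{R0}(1−X) = 2.70×0.239 = 0.6453 mol/dm³.
A CSTR operates uniformly at the exit composition, giving r_S = 0.1234 and r_T = 1.529 (each k·C_R^n at C_R = 0.6453).
Fraction of consumed R going to S: r_S/(r_S+r_T) = 0.07465.
C_S = 0.07465·C_{R0}·X = 0.07465×2.70×0.761 = 0.153 mol/dm³.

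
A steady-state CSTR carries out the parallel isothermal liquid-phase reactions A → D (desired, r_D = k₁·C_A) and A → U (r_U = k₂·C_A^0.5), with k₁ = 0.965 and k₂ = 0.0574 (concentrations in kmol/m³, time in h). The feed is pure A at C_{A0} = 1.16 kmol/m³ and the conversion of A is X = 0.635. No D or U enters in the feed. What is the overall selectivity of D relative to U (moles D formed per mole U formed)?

Exit C_A = C_{A0}(1−X) = 1.16×0.365 = 0.4234 kmol/m³.
Rates in a CSTR are evaluated at the outlet concentration: r_D = 0.965×0.4234 = 0.4086, r_U = 0.0574×0.4234^0.5 = 0.03735.
Overall selectivity = C_D/C_U = r_Dτ/(r_Uτ) = r_D/r_U = 10.9.

10.9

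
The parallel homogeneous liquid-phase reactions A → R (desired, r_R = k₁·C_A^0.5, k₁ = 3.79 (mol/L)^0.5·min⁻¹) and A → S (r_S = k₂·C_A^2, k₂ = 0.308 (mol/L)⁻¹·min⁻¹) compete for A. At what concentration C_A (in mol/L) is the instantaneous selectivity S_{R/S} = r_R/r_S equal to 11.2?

S_{R/S} = (k₁/k₂)·C_A^-1.5 ⇒ C_A = (S·k₂/k₁)^(1/(-1.5)).
= (11.2×0.308/3.79)^(-0.6667) = (0.9102)^(-0.6667) = 1.06 mol/L.

1.06 mol/L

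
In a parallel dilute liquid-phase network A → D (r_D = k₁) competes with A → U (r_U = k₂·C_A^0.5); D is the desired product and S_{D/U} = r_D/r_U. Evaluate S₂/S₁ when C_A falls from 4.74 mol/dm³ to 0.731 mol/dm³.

2.55

S_{D/U} = (k₁/k₂)·C_A^-0.5, so S₂/S₁ = (C_{A,2}/C_{A,1})^-0.5.
= (0.731/4.74)^(-0.5) = (0.1542)^(-0.5) = 2.55.
Selectivity toward D rises as C_A falls — low-concentration operation is favoured.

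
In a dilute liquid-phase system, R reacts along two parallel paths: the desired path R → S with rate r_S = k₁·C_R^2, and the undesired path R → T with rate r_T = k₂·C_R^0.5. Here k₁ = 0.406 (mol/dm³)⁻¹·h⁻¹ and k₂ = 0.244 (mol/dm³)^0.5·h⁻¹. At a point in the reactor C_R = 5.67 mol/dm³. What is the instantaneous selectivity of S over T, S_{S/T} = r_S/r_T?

S_{S/T} = r_S/r_T = (k₁·C_R^2)/(k₂·C_R^0.5) = (k₁/k₂)·C_R^1.5.
= (0.406×5.670^2) / (0.244×5.670^0.5) = 13.05/0.5810 = 22.5.

22.5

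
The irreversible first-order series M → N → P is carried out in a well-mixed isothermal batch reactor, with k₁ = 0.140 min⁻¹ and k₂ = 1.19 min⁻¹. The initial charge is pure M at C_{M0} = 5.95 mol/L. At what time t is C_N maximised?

2.04 min

Setting dC_N/dt = 0 gives t_opt = ln(k₂/k₁)/(k₂−k₁).
= ln(1.19/0.140)/(1.19−0.140) = ln(8.500)/1.050 = 2.140/1.050 = 2.04 min.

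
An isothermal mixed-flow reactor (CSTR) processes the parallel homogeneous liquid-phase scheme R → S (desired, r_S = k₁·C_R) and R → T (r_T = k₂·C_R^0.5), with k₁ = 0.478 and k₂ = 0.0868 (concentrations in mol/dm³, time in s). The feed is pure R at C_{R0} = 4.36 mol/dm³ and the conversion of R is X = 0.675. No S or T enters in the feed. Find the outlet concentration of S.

2.55 mol/dm³

Exit C_R = C_{R0}(1−X) = 4.36×0.325 = 1.417 mol/dm³.
In a CSTR the entire volume is at exit conditions, so r_S = 0.478×1.417 = 0.6773 and r_T = 0.0868×1.417^0.5 = 0.1033.
Fraction of consumed R going to S: r_S/(r_S+r_T) = 0.8676.
C_S = 0.8676·C_{R0}·X = 0.8676×4.36×0.675 = 2.55 mol/dm³.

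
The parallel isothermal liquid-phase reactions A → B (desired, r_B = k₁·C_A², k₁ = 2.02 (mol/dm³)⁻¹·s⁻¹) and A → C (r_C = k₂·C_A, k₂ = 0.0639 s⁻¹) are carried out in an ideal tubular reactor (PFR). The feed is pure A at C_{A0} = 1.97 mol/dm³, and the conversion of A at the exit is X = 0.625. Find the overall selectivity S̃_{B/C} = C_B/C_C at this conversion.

C_A = C_{A0}(1−X) = 0.7388 mol/dm³.
Along a PFR/batch, dC_C/dC_A = −r_C/(r_B+r_C) = −k₂/(k₂+k₁·C_A).
Integrating from C_{A0} to C_A: C_C = (0.0639/2.02)·ln[(0.0639+2.02·1.97)/(0.0639+2.02·0.739)] = 0.03163·ln(4.043/1.556) = 0.03020 mol/dm³.
Then C_B = (C_{A0}−C_A) − C_C = 1.231 − 0.03020 = 1.201 mol/dm³.
S̃_{B/C} = C_B/C_C = 1.201/0.03020 = 39.8.

39.8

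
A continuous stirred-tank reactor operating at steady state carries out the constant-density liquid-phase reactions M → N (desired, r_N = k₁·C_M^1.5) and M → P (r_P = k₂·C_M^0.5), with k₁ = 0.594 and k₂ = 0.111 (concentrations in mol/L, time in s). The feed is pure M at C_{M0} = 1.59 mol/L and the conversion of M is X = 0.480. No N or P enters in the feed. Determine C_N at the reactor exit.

Exit C_M = C_{M0}(1−X) = 1.59×0.520 = 0.8268 mol/L.
In a CSTR the entire volume is at exit conditions, so r_N = 0.594×0.8268^1.5 = 0.4466 and r_P = 0.111×0.8268^0.5 = 0.1009.
Fraction of consumed M going to N: r_N/(r_N+r_P) = 0.8157.
C_N = 0.8157·C_{M0}·X = 0.8157×1.59×0.480 = 0.623 mol/L.

0.623 mol/L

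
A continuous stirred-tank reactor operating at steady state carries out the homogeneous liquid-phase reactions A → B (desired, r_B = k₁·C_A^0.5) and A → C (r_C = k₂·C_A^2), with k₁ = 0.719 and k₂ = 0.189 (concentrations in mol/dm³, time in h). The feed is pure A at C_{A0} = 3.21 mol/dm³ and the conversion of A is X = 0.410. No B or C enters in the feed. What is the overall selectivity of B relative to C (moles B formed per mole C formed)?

Exit C_A = C_{A0}(1−X) = 3.21×0.590 = 1.894 mol/dm³.
A CSTR operates uniformly at the exit composition, giving r_B = 0.9895 and r_C = 0.6779 (each k·C_A^n at C_A = 1.894).
Overall selectivity = C_B/C_C = r_Bτ/(r_Cτ) = r_B/r_C = 1.46.

1.46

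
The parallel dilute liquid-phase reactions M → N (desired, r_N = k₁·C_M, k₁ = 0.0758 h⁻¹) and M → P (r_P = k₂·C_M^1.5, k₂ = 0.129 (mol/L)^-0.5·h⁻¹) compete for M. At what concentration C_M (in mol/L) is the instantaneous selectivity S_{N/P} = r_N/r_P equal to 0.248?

5.61 mol/L

S_{N/P} = (k₁/k₂)·C_M^-0.5 ⇒ C_M = (S·k₂/k₁)^(-2).
= (0.248×0.129/0.0758)^(-2) = (0.4221)^(-2) = 5.61 mol/L.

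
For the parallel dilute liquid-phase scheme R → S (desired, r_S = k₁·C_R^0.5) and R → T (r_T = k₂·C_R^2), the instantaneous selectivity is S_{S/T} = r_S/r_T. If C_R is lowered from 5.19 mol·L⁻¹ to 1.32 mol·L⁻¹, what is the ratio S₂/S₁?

7.80

S_{S/T} = (k₁/k₂)·C_R^-1.5, so S₂/S₁ = (C_{R,2}/C_{R,1})^-1.5.
= (1.32/5.19)^(-1.5) = (0.2543)^(-1.5) = 7.80.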